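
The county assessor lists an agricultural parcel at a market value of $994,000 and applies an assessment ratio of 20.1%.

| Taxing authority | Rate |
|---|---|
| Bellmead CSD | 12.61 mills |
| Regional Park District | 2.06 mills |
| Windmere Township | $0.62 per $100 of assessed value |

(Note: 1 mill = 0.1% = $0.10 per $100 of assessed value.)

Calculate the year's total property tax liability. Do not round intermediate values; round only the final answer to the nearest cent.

Assessed value = $994,000 × 0.201 = $199,794
Bellmead CSD: $199,794 × 0.01261 = $2,519.40234
Regional Park District: $199,794 × 0.00206 = $411.57564
Windmere Township: $199,794 × 0.0062 = $1,238.7228
Total = $4,169.70078

$4,169.70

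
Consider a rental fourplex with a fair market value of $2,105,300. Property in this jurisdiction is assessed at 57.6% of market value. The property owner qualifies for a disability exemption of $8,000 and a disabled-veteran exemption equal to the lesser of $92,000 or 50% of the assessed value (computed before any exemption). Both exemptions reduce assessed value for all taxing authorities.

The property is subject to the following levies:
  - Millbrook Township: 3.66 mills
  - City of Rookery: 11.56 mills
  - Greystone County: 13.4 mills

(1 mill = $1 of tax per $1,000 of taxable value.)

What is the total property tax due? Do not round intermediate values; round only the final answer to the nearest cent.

$31,844.12

Assessed value = $2,105,300 × 0.576 = $1,212,652.8
Disabled-veteran exemption = min($92,000, 50% × $1,212,652.8) = min($92,000, $606,326.4) = $92,000 (dollar cap binds)
Taxable value = $1,212,652.8 − $8,000 − $92,000 = $1,112,652.8
Millbrook Township: $1,112,652.8 × 0.00366 = $4,072.309248
City of Rookery: $1,112,652.8 × 0.01156 = $12,862.266368
Greystone County: $1,112,652.8 × 0.0134 = $14,909.54752
Total = $31,844.123136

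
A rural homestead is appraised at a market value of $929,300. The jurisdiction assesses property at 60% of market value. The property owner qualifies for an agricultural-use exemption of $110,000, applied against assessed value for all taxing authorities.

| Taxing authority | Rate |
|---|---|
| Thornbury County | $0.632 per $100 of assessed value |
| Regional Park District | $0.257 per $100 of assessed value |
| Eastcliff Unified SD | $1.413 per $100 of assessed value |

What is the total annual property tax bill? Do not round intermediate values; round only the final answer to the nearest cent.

Assessed value = $929,300 × 0.6 = $557,580
Taxable value = $557,580 − $110,000 = $447,580
Thornbury County: $447,580 × 0.00632 = $2,828.7056
Regional Park District: $447,580 × 0.00257 = $1,150.2806
Eastcliff Unified SD: $447,580 × 0.01413 = $6,324.3054
Total = $2,828.7056 + $1,150.2806 + $6,324.3054 = $10,303.2916

$10,303.29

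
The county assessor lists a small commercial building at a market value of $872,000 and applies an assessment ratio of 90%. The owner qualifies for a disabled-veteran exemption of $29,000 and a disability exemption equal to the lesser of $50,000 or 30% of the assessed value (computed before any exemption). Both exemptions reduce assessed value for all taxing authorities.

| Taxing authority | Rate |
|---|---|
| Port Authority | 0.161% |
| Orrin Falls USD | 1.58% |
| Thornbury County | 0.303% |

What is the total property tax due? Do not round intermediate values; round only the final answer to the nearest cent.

Assessed value = $872,000 × 0.9 = $784,800
Disability exemption = min($50,000, 30% × $784,800) = min($50,000, $235,440) = $50,000 (dollar cap binds)
Taxable value = $784,800 − $29,000 − $50,000 = $705,800
Port Authority: $705,800 × 0.00161 = $1,136.338
Orrin Falls USD: $705,800 × 0.0158 = $11,151.64
Thornbury County: $705,800 × 0.00303 = $2,138.574
Total = $14,426.552

$14,426.55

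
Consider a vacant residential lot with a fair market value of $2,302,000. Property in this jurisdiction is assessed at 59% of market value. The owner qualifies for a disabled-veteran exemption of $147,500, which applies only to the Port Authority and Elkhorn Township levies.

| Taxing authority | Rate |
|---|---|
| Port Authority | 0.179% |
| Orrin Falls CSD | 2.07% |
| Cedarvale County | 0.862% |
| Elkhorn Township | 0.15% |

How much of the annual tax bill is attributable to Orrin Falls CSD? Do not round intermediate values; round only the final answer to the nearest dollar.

Assessed value = $2,302,000 × 0.59 = $1,358,180
Orrin Falls CSD taxable value = $1,358,180 (exemption does not apply)
Orrin Falls CSD levy = $1,358,180 × 0.0207 = $28,114.326

$28,114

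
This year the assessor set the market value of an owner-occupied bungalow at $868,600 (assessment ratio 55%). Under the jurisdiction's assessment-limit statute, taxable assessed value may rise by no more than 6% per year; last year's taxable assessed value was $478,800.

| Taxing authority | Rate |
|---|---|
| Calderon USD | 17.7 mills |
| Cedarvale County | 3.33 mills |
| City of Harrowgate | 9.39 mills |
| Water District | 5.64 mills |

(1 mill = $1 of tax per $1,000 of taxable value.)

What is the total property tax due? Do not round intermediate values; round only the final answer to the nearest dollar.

Uncapped assessed value = $868,600 × 0.55 = $477,730
Cap limit = $478,800 × 1.06 = $507,528
Taxable assessed value = min($477,730, $507,528) = $477,730 (cap does not bind)
Calderon USD: $477,730 × 0.0177 = $8,455.821
Cedarvale County: $477,730 × 0.00333 = $1,590.8409
City of Harrowgate: $477,730 × 0.00939 = $4,485.8847
Water District: $477,730 × 0.00564 = $2,694.3972
Total = $17,226.9438

$17,227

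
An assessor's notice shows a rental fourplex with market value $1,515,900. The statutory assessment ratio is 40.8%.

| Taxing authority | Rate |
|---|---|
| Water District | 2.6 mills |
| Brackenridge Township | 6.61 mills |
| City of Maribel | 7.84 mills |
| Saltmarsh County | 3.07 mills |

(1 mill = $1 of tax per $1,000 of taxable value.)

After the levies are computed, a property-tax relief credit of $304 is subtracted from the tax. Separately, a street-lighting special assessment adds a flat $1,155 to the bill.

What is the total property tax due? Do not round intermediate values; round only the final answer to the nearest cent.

Assessed value = $1,515,900 × 0.408 = $618,487.2
Water District: $618,487.2 × 0.0026 = $1,608.06672
Brackenridge Township: $618,487.2 × 0.00661 = $4,088.200392
City of Maribel: $618,487.2 × 0.00784 = $4,848.939648
Saltmarsh County: $618,487.2 × 0.00307 = $1,898.755704
Levies subtotal = $12,443.962464
After credit = $12,443.962464 − $304 = $12,139.962464
Total = $12,139.962464 + $1,155 = $13,294.962464

$13,294.96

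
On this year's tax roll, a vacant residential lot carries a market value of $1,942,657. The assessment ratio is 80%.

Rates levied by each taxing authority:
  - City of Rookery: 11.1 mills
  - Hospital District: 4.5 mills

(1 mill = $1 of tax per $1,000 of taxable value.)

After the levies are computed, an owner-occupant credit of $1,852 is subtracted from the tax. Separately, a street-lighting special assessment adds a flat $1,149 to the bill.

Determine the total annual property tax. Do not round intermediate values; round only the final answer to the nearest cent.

$23,541.36

Assessed value = $1,942,657 × 0.8 = $1,554,125.6
City of Rookery: $1,554,125.6 × 0.0111 = $17,250.79416
Hospital District: $1,554,125.6 × 0.0045 = $6,993.5652
Levies subtotal = $24,244.35936
After credit = $24,244.35936 − $1,852 = $22,392.35936
Total = $22,392.35936 + $1,149 = $23,541.35936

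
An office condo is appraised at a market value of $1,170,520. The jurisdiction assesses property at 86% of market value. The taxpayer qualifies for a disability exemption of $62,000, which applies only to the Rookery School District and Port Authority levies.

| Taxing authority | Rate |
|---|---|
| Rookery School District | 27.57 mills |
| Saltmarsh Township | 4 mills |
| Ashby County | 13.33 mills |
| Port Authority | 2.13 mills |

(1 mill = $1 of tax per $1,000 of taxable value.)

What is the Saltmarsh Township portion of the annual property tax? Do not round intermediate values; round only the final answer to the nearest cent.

Assessed value = $1,170,520 × 0.86 = $1,006,647.2
Saltmarsh Township taxable value = $1,006,647.2 (exemption does not apply)
Saltmarsh Township levy = $1,006,647.2 × 0.004 = $4,026.5888

$4,026.59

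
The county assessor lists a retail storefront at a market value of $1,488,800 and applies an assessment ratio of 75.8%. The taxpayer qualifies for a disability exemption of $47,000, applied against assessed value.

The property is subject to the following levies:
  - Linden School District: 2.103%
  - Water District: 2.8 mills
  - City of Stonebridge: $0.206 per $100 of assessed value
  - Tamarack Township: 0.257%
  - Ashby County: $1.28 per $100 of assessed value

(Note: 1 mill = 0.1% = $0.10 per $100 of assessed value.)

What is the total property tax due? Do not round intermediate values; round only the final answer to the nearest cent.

Assessed value = $1,488,800 × 0.758 = $1,128,510.4
Taxable value = $1,128,510.4 − $47,000 = $1,081,510.4
Linden School District: $1,081,510.4 × 0.02103 = $22,744.163712
Water District: $1,081,510.4 × 0.0028 = $3,028.22912
City of Stonebridge: $1,081,510.4 × 0.00206 = $2,227.911424
Tamarack Township: $1,081,510.4 × 0.00257 = $2,779.481728
Ashby County: $1,081,510.4 × 0.0128 = $13,843.33312
Total = $44,623.119104

$44,623.12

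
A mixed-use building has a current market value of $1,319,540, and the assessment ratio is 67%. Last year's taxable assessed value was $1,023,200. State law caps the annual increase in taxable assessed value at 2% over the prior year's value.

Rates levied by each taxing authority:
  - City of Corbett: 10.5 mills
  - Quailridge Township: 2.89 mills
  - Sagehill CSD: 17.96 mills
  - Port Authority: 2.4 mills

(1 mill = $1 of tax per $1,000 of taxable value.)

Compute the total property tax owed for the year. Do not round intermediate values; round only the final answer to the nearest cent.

Uncapped assessed value = $1,319,540 × 0.67 = $884,091.8
Cap limit = $1,023,200 × 1.02 = $1,043,664
Taxable assessed value = min($884,091.8, $1,043,664) = $884,091.8 (cap does not bind)
City of Corbett: $884,091.8 × 0.0105 = $9,282.9639
Quailridge Township: $884,091.8 × 0.00289 = $2,555.025302
Sagehill CSD: $884,091.8 × 0.01796 = $15,878.288728
Port Authority: $884,091.8 × 0.0024 = $2,121.82032
Total = $29,838.09825

$29,838.10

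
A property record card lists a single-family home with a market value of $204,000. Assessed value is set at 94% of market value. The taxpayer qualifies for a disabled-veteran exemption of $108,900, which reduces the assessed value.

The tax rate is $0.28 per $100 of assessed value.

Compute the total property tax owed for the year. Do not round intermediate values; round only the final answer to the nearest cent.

Assessed value = $204,000 × 0.94 = $191,760
Taxable value = $191,760 − $108,900 = $82,860
Tax = $82,860 × 0.0028 = $232.008

$232.01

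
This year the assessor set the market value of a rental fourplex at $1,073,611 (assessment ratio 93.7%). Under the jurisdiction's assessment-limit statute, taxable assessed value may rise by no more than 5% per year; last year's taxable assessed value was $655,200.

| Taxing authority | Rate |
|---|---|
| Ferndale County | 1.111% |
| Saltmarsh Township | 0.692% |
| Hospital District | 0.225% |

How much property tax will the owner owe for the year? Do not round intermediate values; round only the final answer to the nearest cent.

$13,951.83

Uncapped assessed value = $1,073,611 × 0.937 = $1,005,973.507
Cap limit = $655,200 × 1.05 = $687,960
Taxable assessed value = min($1,005,973.507, $687,960) = $687,960 (cap binds)
Ferndale County: $687,960 × 0.01111 = $7,643.2356
Saltmarsh Township: $687,960 × 0.00692 = $4,760.6832
Hospital District: $687,960 × 0.00225 = $1,547.91
Total = $13,951.8288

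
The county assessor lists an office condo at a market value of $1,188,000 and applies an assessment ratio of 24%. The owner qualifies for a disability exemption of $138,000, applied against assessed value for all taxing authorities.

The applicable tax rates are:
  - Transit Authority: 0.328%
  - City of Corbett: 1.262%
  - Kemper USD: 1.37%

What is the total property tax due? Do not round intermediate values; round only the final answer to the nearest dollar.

Assessed value = $1,188,000 × 0.24 = $285,120
Taxable value = $285,120 − $138,000 = $147,120
Transit Authority: $147,120 × 0.00328 = $482.5536
City of Corbett: $147,120 × 0.01262 = $1,856.6544
Kemper USD: $147,120 × 0.0137 = $2,015.544
Total = $482.5536 + $1,856.6544 + $2,015.544 = $4,354.752

$4,355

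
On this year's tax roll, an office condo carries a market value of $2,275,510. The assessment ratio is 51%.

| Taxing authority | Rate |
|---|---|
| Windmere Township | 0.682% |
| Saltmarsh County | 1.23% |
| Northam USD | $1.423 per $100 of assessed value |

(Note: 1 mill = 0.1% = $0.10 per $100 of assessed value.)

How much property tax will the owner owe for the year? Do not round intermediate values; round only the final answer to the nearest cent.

$38,703.01

Assessed value = $2,275,510 × 0.51 = $1,160,510.1
Windmere Township: $1,160,510.1 × 0.00682 = $7,914.678882
Saltmarsh County: $1,160,510.1 × 0.0123 = $14,274.27423
Northam USD: $1,160,510.1 × 0.01423 = $16,514.058723
Total = $38,703.011835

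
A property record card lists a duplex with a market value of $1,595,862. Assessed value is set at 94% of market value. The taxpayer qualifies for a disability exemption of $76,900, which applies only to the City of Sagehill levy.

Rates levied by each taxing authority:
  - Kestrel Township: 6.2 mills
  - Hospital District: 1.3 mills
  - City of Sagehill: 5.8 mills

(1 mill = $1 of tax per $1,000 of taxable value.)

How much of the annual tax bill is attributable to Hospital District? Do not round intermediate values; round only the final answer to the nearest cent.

$1,950.14

Assessed value = $1,595,862 × 0.94 = $1,500,110.28
Hospital District taxable value = $1,500,110.28 (exemption does not apply)
Hospital District levy = $1,500,110.28 × 0.0013 = $1,950.143364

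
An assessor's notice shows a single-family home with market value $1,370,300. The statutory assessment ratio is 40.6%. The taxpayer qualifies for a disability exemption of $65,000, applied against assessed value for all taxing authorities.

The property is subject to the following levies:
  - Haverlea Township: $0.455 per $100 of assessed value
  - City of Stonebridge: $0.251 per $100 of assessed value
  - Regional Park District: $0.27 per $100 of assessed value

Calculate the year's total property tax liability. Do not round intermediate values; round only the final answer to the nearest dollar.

$4,795

Assessed value = $1,370,300 × 0.406 = $556,341.8
Taxable value = $556,341.8 − $65,000 = $491,341.8
Haverlea Township: $491,341.8 × 0.00455 = $2,235.60519
City of Stonebridge: $491,341.8 × 0.00251 = $1,233.267918
Regional Park District: $491,341.8 × 0.0027 = $1,326.62286
Total = $2,235.60519 + $1,233.267918 + $1,326.62286 = $4,795.495968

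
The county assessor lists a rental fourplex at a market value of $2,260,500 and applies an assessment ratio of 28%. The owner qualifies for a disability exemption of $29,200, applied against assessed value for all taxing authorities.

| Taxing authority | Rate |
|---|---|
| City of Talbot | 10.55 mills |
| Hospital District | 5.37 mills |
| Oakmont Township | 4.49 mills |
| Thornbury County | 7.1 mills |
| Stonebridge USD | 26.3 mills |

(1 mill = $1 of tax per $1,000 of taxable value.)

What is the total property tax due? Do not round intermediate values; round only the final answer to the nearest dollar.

$32,487

Assessed value = $2,260,500 × 0.28 = $632,940
Taxable value = $632,940 − $29,200 = $603,740
City of Talbot: $603,740 × 0.01055 = $6,369.457
Hospital District: $603,740 × 0.00537 = $3,242.0838
Oakmont Township: $603,740 × 0.00449 = $2,710.7926
Thornbury County: $603,740 × 0.0071 = $4,286.554
Stonebridge USD: $603,740 × 0.0263 = $15,878.362
Total = $6,369.457 + $3,242.0838 + $2,710.7926 + $4,286.554 + $15,878.362 = $32,487.2494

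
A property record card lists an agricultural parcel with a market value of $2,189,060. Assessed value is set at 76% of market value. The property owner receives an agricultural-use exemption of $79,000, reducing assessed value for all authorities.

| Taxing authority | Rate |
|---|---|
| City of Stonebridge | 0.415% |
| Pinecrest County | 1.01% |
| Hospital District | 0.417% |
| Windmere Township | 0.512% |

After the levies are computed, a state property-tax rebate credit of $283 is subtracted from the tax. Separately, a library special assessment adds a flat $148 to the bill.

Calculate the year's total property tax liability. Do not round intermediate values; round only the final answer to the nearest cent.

$37,168.50

Assessed value = $2,189,060 × 0.76 = $1,663,685.6
Taxable value = $1,663,685.6 − $79,000 = $1,584,685.6
City of Stonebridge: $1,584,685.6 × 0.00415 = $6,576.44524
Pinecrest County: $1,584,685.6 × 0.0101 = $16,005.32456
Hospital District: $1,584,685.6 × 0.00417 = $6,608.138952
Windmere Township: $1,584,685.6 × 0.00512 = $8,113.590272
Levies subtotal = $37,303.499024
After credit = $37,303.499024 − $283 = $37,020.499024
Total = $37,020.499024 + $148 = $37,168.499024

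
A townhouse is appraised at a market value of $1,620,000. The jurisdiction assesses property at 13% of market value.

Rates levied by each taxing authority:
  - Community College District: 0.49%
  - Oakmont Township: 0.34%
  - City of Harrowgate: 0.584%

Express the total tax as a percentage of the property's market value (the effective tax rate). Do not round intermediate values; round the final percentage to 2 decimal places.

0.18%

Assessed value = $1,620,000 × 0.13 = $210,600
Community College District: $210,600 × 0.0049 = $1,031.94
Oakmont Township: $210,600 × 0.0034 = $716.04
City of Harrowgate: $210,600 × 0.00584 = $1,229.904
Total tax = $2,977.884
Effective rate = $2,977.884 ÷ $1,620,000 = 0.18% of market value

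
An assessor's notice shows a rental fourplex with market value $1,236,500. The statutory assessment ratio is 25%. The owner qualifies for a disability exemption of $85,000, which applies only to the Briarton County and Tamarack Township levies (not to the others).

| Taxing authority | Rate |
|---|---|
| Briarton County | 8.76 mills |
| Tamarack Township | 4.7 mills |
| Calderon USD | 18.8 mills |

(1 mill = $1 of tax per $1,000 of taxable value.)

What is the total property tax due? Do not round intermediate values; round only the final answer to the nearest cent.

Assessed value = $1,236,500 × 0.25 = $309,125
Briarton County: ($309,125 − $85,000) × 0.00876 = $224,125 × 0.00876 = $1,963.335
Tamarack Township: ($309,125 − $85,000) × 0.0047 = $224,125 × 0.0047 = $1,053.3875
Calderon USD: $309,125 × 0.0188 = $5,811.55
Total = $8,828.2725

$8,828.27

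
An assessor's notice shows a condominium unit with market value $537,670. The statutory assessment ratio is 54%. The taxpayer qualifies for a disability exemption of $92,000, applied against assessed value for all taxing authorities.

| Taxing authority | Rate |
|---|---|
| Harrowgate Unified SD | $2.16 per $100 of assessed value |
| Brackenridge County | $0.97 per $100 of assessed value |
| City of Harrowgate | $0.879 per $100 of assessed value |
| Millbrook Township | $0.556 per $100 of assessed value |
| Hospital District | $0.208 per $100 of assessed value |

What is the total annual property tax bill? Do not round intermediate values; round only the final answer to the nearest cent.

$9,466.85

Assessed value = $537,670 × 0.54 = $290,341.8
Taxable value = $290,341.8 − $92,000 = $198,341.8
Harrowgate Unified SD: $198,341.8 × 0.0216 = $4,284.18288
Brackenridge County: $198,341.8 × 0.0097 = $1,923.91546
City of Harrowgate: $198,341.8 × 0.00879 = $1,743.424422
Millbrook Township: $198,341.8 × 0.00556 = $1,102.780408
Hospital District: $198,341.8 × 0.00208 = $412.550944
Total = $4,284.18288 + $1,923.91546 + $1,743.424422 + $1,102.780408 + $412.550944 = $9,466.854114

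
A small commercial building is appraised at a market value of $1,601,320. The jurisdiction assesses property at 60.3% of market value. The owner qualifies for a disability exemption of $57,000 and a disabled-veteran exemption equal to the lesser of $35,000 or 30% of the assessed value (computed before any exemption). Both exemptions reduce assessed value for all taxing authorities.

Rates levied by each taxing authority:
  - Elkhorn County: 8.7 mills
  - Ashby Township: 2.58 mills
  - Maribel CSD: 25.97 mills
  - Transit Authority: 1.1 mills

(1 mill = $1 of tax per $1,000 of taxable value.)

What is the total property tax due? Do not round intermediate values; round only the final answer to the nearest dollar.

$33,502

Assessed value = $1,601,320 × 0.603 = $965,595.96
Disabled-veteran exemption = min($35,000, 30% × $965,595.96) = min($35,000, $289,678.788) = $35,000 (dollar cap binds)
Taxable value = $965,595.96 − $57,000 − $35,000 = $873,595.96
Elkhorn County: $873,595.96 × 0.0087 = $7,600.284852
Ashby Township: $873,595.96 × 0.00258 = $2,253.8775768
Maribel CSD: $873,595.96 × 0.02597 = $22,687.2870812
Transit Authority: $873,595.96 × 0.0011 = $960.955556
Total = $33,502.405066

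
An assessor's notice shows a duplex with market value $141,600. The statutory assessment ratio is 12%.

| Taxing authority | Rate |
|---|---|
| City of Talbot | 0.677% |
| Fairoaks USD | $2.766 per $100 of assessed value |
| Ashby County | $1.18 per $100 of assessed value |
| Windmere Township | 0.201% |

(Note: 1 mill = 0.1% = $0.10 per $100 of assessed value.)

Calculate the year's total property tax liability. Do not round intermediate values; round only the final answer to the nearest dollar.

Assessed value = $141,600 × 0.12 = $16,992
City of Talbot: $16,992 × 0.00677 = $115.03584
Fairoaks USD: $16,992 × 0.02766 = $469.99872
Ashby County: $16,992 × 0.0118 = $200.5056
Windmere Township: $16,992 × 0.00201 = $34.15392
Total = $819.69408

$820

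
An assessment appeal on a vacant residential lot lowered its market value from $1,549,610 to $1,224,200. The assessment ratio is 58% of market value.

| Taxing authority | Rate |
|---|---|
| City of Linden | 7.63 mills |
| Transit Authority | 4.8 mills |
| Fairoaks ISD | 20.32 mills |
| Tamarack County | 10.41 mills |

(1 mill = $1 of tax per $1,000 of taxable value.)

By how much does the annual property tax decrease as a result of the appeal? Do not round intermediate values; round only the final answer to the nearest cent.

$8,145.92

Old assessed value = $1,549,610 × 0.58 = $898,773.8
New assessed value = $1,224,200 × 0.58 = $710,036
Combined rate = 0.00763 + 0.0048 + 0.02032 + 0.01041 = 0.04316
Old tax = $898,773.8 × 0.04316 = $38,791.077208
New tax = $710,036 × 0.04316 = $30,645.15376
Reduction = $38,791.077208 − $30,645.15376 = $8,145.923448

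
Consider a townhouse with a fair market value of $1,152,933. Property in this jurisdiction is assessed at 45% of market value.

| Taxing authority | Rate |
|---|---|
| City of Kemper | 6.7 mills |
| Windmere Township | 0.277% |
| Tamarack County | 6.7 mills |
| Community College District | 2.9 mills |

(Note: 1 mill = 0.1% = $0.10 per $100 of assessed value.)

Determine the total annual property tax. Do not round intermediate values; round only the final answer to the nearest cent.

$9,893.89

Assessed value = $1,152,933 × 0.45 = $518,819.85
City of Kemper: $518,819.85 × 0.0067 = $3,476.092995
Windmere Township: $518,819.85 × 0.00277 = $1,437.1309845
Tamarack County: $518,819.85 × 0.0067 = $3,476.092995
Community College District: $518,819.85 × 0.0029 = $1,504.577565
Total = $9,893.8945395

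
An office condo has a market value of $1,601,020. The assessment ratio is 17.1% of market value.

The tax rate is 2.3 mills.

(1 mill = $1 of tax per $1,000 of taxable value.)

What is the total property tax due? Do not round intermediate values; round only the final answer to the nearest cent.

Assessed value = $1,601,020 × 0.171 = $273,774.42
Tax = $273,774.42 × 0.0023 = $629.681166

$629.68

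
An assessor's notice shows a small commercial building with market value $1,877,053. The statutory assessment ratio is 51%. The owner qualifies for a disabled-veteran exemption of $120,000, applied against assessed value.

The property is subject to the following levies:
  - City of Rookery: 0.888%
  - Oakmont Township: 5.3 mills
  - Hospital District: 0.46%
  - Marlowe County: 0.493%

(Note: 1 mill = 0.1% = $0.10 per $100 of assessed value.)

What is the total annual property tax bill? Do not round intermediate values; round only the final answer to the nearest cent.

Assessed value = $1,877,053 × 0.51 = $957,297.03
Taxable value = $957,297.03 − $120,000 = $837,297.03
City of Rookery: $837,297.03 × 0.00888 = $7,435.1976264
Oakmont Township: $837,297.03 × 0.0053 = $4,437.674259
Hospital District: $837,297.03 × 0.0046 = $3,851.566338
Marlowe County: $837,297.03 × 0.00493 = $4,127.8743579
Total = $19,852.3125813

$19,852.31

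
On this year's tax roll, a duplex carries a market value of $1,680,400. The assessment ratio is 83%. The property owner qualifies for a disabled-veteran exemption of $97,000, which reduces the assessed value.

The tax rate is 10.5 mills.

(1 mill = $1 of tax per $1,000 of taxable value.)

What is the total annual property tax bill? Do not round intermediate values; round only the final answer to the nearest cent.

$13,626.19

Assessed value = $1,680,400 × 0.83 = $1,394,732
Taxable value = $1,394,732 − $97,000 = $1,297,732
Tax = $1,297,732 × 0.0105 = $13,626.186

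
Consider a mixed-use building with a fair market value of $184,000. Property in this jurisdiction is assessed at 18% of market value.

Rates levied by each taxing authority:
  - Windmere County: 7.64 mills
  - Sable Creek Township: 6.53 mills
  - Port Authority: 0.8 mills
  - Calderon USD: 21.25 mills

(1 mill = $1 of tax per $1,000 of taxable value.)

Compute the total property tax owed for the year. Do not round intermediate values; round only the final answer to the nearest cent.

Assessed value = $184,000 × 0.18 = $33,120
Windmere County: $33,120 × 0.00764 = $253.0368
Sable Creek Township: $33,120 × 0.00653 = $216.2736
Port Authority: $33,120 × 0.0008 = $26.496
Calderon USD: $33,120 × 0.02125 = $703.8
Total = $253.0368 + $216.2736 + $26.496 + $703.8 = $1,199.6064

$1,199.61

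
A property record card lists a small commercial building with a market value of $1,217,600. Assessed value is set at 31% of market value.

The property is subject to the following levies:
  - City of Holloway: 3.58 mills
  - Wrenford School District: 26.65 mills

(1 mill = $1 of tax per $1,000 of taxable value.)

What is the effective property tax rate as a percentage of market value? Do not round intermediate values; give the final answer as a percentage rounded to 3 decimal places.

Assessed value = $1,217,600 × 0.31 = $377,456
City of Holloway: $377,456 × 0.00358 = $1,351.29248
Wrenford School District: $377,456 × 0.02665 = $10,059.2024
Total tax = $11,410.49488
Effective rate = $11,410.49488 ÷ $1,217,600 = 0.937% of market value

0.937%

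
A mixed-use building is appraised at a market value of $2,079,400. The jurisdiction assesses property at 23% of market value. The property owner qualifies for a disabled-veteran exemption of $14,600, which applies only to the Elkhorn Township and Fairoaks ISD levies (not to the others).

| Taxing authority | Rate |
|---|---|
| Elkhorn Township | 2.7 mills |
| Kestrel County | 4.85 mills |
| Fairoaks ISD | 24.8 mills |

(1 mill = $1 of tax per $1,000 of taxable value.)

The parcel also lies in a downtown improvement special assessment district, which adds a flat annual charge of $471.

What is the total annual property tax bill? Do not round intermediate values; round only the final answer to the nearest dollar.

Assessed value = $2,079,400 × 0.23 = $478,262
Elkhorn Township: ($478,262 − $14,600) × 0.0027 = $463,662 × 0.0027 = $1,251.8874
Kestrel County: $478,262 × 0.00485 = $2,319.5707
Fairoaks ISD: ($478,262 − $14,600) × 0.0248 = $463,662 × 0.0248 = $11,498.8176
Levies subtotal = $15,070.2757
Total = $15,070.2757 + $471 = $15,541.2757

$15,541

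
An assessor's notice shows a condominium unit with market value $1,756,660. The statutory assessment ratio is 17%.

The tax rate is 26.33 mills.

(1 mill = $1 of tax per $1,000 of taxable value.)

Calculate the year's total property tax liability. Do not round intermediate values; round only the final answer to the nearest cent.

$7,862.99

Assessed value = $1,756,660 × 0.17 = $298,632.2
Tax = $298,632.2 × 0.02633 = $7,862.985826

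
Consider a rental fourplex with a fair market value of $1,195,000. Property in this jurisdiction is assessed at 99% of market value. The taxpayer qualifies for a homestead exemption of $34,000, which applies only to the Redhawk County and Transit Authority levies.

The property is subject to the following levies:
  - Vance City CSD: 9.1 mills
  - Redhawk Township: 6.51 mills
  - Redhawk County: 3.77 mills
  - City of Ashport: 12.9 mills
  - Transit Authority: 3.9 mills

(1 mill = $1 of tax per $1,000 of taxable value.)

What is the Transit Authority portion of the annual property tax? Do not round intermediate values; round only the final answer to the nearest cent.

Assessed value = $1,195,000 × 0.99 = $1,183,050
Transit Authority taxable value = $1,183,050 − $34,000 = $1,149,050
Transit Authority levy = $1,149,050 × 0.0039 = $4,481.295

$4,481.30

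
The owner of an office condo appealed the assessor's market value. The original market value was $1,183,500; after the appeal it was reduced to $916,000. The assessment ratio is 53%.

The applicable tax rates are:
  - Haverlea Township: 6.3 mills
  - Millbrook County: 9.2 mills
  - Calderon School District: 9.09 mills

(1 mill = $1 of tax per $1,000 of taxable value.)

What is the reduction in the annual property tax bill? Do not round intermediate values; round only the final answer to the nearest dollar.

Old assessed value = $1,183,500 × 0.53 = $627,255
New assessed value = $916,000 × 0.53 = $485,480
Combined rate = 0.0063 + 0.0092 + 0.00909 = 0.02459
Old tax = $627,255 × 0.02459 = $15,424.20045
New tax = $485,480 × 0.02459 = $11,937.9532
Reduction = $15,424.20045 − $11,937.9532 = $3,486.24725

$3,486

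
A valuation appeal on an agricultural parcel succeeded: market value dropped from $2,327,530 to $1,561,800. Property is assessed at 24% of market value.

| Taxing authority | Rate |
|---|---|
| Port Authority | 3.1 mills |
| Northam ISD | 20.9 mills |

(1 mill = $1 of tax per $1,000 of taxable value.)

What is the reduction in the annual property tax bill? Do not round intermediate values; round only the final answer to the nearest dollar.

$4,411

Old assessed value = $2,327,530 × 0.24 = $558,607.2
New assessed value = $1,561,800 × 0.24 = $374,832
Combined rate = 0.0031 + 0.0209 = 0.024
Old tax = $558,607.2 × 0.024 = $13,406.5728
New tax = $374,832 × 0.024 = $8,995.968
Reduction = $13,406.5728 − $8,995.968 = $4,410.6048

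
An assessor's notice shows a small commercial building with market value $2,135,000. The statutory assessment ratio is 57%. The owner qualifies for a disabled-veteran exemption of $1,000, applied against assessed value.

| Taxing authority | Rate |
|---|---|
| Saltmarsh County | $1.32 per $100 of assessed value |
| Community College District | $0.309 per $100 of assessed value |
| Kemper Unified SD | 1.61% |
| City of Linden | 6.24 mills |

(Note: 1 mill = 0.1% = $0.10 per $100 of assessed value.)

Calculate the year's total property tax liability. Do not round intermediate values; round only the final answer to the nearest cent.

Assessed value = $2,135,000 × 0.57 = $1,216,950
Taxable value = $1,216,950 − $1,000 = $1,215,950
Saltmarsh County: $1,215,950 × 0.0132 = $16,050.54
Community College District: $1,215,950 × 0.00309 = $3,757.2855
Kemper Unified SD: $1,215,950 × 0.0161 = $19,576.795
City of Linden: $1,215,950 × 0.00624 = $7,587.528
Total = $46,972.1485

$46,972.15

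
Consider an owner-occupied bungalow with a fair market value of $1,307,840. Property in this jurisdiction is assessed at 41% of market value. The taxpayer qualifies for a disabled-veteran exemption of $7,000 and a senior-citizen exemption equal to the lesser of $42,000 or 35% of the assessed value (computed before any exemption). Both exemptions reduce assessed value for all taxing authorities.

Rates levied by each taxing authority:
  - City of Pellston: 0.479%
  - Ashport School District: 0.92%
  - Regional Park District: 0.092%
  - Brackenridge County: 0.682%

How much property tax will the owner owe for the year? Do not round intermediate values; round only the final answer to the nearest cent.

Assessed value = $1,307,840 × 0.41 = $536,214.4
Senior-citizen exemption = min($42,000, 35% × $536,214.4) = min($42,000, $187,675.04) = $42,000 (dollar cap binds)
Taxable value = $536,214.4 − $7,000 − $42,000 = $487,214.4
City of Pellston: $487,214.4 × 0.00479 = $2,333.756976
Ashport School District: $487,214.4 × 0.0092 = $4,482.37248
Regional Park District: $487,214.4 × 0.00092 = $448.237248
Brackenridge County: $487,214.4 × 0.00682 = $3,322.802208
Total = $10,587.168912

$10,587.17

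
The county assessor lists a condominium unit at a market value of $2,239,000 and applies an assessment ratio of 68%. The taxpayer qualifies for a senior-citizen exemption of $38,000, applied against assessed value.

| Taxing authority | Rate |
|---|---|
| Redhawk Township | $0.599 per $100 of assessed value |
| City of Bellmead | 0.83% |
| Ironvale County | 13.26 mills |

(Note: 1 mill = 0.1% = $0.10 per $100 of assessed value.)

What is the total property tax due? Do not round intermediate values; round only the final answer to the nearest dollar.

$40,899

Assessed value = $2,239,000 × 0.68 = $1,522,520
Taxable value = $1,522,520 − $38,000 = $1,484,520
Redhawk Township: $1,484,520 × 0.00599 = $8,892.2748
City of Bellmead: $1,484,520 × 0.0083 = $12,321.516
Ironvale County: $1,484,520 × 0.01326 = $19,684.7352
Total = $40,898.526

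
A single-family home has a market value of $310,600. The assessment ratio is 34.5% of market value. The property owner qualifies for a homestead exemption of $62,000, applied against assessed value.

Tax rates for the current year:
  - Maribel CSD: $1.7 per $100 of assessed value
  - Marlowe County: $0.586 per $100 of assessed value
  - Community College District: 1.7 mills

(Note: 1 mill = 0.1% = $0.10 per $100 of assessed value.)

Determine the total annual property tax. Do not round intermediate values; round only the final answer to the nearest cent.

Assessed value = $310,600 × 0.345 = $107,157
Taxable value = $107,157 − $62,000 = $45,157
Maribel CSD: $45,157 × 0.017 = $767.669
Marlowe County: $45,157 × 0.00586 = $264.62002
Community College District: $45,157 × 0.0017 = $76.7669
Total = $1,109.05592

$1,109.06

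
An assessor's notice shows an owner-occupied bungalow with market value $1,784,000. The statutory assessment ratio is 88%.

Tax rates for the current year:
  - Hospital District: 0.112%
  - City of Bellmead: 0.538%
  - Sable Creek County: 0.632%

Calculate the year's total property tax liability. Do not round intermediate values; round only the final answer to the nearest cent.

$20,126.37

Assessed value = $1,784,000 × 0.88 = $1,569,920
Hospital District: $1,569,920 × 0.00112 = $1,758.3104
City of Bellmead: $1,569,920 × 0.00538 = $8,446.1696
Sable Creek County: $1,569,920 × 0.00632 = $9,921.8944
Total = $1,758.3104 + $8,446.1696 + $9,921.8944 = $20,126.3744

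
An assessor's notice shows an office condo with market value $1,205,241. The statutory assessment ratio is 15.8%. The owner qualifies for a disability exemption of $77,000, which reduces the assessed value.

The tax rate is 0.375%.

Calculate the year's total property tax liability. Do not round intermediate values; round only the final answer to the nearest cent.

$425.36

Assessed value = $1,205,241 × 0.158 = $190,428.078
Taxable value = $190,428.078 − $77,000 = $113,428.078
Tax = $113,428.078 × 0.00375 = $425.3552925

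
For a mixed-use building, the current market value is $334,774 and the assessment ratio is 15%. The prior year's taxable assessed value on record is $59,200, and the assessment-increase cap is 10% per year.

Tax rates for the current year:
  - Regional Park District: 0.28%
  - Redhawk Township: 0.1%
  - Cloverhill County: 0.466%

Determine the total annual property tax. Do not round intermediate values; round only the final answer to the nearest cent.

Uncapped assessed value = $334,774 × 0.15 = $50,216.1
Cap limit = $59,200 × 1.1 = $65,120
Taxable assessed value = min($50,216.1, $65,120) = $50,216.1 (cap does not bind)
Regional Park District: $50,216.1 × 0.0028 = $140.60508
Redhawk Township: $50,216.1 × 0.001 = $50.2161
Cloverhill County: $50,216.1 × 0.00466 = $234.007026
Total = $424.828206

$424.83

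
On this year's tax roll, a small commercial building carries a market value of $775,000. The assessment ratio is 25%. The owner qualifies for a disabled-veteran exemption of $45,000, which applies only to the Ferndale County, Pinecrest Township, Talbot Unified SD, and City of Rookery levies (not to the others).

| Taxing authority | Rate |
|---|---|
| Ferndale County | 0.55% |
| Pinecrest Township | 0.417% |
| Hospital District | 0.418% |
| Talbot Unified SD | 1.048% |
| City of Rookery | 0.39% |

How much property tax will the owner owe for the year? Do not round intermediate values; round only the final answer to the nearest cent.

Assessed value = $775,000 × 0.25 = $193,750
Ferndale County: ($193,750 − $45,000) × 0.0055 = $148,750 × 0.0055 = $818.125
Pinecrest Township: ($193,750 − $45,000) × 0.00417 = $148,750 × 0.00417 = $620.2875
Hospital District: $193,750 × 0.00418 = $809.875
Talbot Unified SD: ($193,750 − $45,000) × 0.01048 = $148,750 × 0.01048 = $1,558.9
City of Rookery: ($193,750 − $45,000) × 0.0039 = $148,750 × 0.0039 = $580.125
Total = $4,387.3125

$4,387.31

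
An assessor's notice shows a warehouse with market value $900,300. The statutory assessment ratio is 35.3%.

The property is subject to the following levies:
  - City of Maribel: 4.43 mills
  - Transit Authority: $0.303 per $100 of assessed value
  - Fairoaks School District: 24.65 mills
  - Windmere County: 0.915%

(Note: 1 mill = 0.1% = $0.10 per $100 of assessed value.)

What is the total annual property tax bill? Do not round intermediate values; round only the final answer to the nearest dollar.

$13,113

Assessed value = $900,300 × 0.353 = $317,805.9
City of Maribel: $317,805.9 × 0.00443 = $1,407.880137
Transit Authority: $317,805.9 × 0.00303 = $962.951877
Fairoaks School District: $317,805.9 × 0.02465 = $7,833.915435
Windmere County: $317,805.9 × 0.00915 = $2,907.923985
Total = $13,112.671434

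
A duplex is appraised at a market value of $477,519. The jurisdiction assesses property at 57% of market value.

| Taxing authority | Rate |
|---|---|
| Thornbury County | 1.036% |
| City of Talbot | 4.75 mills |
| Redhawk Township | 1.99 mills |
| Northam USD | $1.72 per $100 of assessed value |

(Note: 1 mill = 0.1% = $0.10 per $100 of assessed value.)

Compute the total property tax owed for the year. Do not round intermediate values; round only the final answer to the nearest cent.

$9,335.97

Assessed value = $477,519 × 0.57 = $272,185.83
Thornbury County: $272,185.83 × 0.01036 = $2,819.8451988
City of Talbot: $272,185.83 × 0.00475 = $1,292.8826925
Redhawk Township: $272,185.83 × 0.00199 = $541.6498017
Northam USD: $272,185.83 × 0.0172 = $4,681.596276
Total = $9,335.973969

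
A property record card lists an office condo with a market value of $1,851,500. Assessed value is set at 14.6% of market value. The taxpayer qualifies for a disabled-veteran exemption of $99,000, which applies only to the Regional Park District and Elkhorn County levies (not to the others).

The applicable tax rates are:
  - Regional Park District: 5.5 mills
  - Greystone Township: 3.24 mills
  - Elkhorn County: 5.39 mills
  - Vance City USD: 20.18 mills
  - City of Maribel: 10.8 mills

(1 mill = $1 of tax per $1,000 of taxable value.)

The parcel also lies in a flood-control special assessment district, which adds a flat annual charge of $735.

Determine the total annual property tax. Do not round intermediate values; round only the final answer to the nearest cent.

Assessed value = $1,851,500 × 0.146 = $270,319
Regional Park District: ($270,319 − $99,000) × 0.0055 = $171,319 × 0.0055 = $942.2545
Greystone Township: $270,319 × 0.00324 = $875.83356
Elkhorn County: ($270,319 − $99,000) × 0.00539 = $171,319 × 0.00539 = $923.40941
Vance City USD: $270,319 × 0.02018 = $5,455.03742
City of Maribel: $270,319 × 0.0108 = $2,919.4452
Levies subtotal = $11,115.98009
Total = $11,115.98009 + $735 = $11,850.98009

$11,850.98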